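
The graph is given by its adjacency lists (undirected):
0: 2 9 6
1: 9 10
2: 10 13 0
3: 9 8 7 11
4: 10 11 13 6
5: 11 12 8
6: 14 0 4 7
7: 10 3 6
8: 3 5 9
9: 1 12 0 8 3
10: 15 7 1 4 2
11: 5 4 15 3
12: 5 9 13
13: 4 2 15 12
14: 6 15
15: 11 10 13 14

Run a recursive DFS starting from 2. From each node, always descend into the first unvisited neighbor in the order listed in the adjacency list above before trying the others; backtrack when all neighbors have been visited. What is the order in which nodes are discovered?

Visit 2
2 → 10
10 → 15
15 → 11
11 → 5
5 → 12
12 → 9
9 → 1
9 → 0
0 → 6
6 → 14
6 → 4
4 → 13
6 → 7
7 → 3
3 → 8

2, 10, 15, 11, 5, 12, 9, 1, 0, 6, 14, 4, 13, 7, 3, 8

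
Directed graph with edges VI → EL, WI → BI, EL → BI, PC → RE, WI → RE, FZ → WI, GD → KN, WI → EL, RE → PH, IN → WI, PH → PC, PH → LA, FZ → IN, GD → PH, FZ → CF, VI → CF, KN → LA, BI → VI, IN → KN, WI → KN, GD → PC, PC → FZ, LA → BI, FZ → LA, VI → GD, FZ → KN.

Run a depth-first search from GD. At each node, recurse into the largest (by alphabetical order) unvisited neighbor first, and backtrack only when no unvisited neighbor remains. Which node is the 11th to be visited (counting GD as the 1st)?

EL

Visit GD
GD → PH
PH → PC
PC → RE
PC → FZ
FZ → WI
WI → KN
KN → LA
LA → BI
BI → VI
VI → EL
VI → CF
FZ → IN

Visit order: GD, PH, PC, RE, FZ, WI, KN, LA, BI, VI, EL, CF, IN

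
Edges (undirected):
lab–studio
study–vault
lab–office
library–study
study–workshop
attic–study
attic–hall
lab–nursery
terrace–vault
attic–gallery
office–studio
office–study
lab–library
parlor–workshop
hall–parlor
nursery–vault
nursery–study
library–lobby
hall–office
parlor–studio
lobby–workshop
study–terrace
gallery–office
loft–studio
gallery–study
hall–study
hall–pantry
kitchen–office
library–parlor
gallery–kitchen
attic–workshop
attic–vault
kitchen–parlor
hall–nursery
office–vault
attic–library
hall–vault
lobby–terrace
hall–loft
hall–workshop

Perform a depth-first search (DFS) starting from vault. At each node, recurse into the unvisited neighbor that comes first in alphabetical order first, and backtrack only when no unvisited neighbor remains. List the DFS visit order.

Visit vault
vault → attic
attic → gallery
gallery → kitchen
kitchen → office
office → hall
hall → loft
loft → studio
studio → lab
lab → library
library → lobby
lobby → terrace
terrace → study
study → nursery
study → workshop
workshop → parlor
hall → pantry

vault, attic, gallery, kitchen, office, hall, loft, studio, lab, library, lobby, terrace, study, nursery, workshop, parlor, pantry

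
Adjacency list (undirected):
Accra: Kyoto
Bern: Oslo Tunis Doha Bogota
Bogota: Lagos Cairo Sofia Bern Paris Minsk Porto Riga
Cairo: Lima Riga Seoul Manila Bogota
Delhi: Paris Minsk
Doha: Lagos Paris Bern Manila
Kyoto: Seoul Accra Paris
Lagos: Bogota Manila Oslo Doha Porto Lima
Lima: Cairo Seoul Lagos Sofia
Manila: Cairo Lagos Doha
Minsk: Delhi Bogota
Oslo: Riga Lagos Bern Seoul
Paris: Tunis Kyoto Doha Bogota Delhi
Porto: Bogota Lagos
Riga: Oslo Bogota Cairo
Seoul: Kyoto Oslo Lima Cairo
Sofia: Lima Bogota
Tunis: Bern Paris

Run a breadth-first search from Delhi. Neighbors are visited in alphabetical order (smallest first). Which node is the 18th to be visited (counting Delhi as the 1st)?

Lima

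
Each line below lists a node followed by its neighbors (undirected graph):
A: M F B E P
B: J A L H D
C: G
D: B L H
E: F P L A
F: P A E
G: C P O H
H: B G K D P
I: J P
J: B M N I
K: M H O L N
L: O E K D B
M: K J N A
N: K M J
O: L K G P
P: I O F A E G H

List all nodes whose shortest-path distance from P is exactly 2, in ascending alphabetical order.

Level 0: P
Level 1: A, E, F, G, H, I, O
Level 2: B, C, D, J, K, L, M
Level 3: N

B, C, D, J, K, L, M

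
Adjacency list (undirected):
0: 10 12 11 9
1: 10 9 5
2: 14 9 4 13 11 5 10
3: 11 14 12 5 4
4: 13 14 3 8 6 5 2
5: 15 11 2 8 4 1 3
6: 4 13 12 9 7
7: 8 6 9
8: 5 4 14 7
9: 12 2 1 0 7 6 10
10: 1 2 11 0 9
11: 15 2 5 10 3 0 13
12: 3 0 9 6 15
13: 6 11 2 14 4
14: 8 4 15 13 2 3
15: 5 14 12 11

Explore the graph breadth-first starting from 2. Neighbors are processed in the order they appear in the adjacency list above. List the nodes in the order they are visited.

2 → 14 → 9 → 4 → 13 → 11 → 5 → 10 → 8 → 15 → 3 → 12 → 1 → 0 → 7 → 6

Visit 2; enqueue 14, 9, 4, 13, 11, 5, 10 → queue [14, 9, 4, 13, 11, 5, 10]
Visit 14; enqueue 8, 15, 3 → queue [9, 4, 13, 11, 5, 10, 8, 15, 3]
Visit 9; enqueue 12, 1, 0, 7, 6 → queue [4, 13, 11, 5, 10, 8, 15, 3, 12, 1, 0, 7, 6]
Visit 4 → queue [13, 11, 5, 10, 8, 15, 3, 12, 1, 0, 7, 6]
Visit 13 → queue [11, 5, 10, 8, 15, 3, 12, 1, 0, 7, 6]
Visit 11 → queue [5, 10, 8, 15, 3, 12, 1, 0, 7, 6]
Visit 5 → queue [10, 8, 15, 3, 12, 1, 0, 7, 6]
Visit 10 → queue [8, 15, 3, 12, 1, 0, 7, 6]
Visit 8 → queue [15, 3, 12, 1, 0, 7, 6]
Visit 15 → queue [3, 12, 1, 0, 7, 6]
Visit 3 → queue [12, 1, 0, 7, 6]
Visit 12 → queue [1, 0, 7, 6]
Visit 1 → queue [0, 7, 6]
Visit 0 → queue [7, 6]
Visit 7 → queue [6]
Visit 6 → queue []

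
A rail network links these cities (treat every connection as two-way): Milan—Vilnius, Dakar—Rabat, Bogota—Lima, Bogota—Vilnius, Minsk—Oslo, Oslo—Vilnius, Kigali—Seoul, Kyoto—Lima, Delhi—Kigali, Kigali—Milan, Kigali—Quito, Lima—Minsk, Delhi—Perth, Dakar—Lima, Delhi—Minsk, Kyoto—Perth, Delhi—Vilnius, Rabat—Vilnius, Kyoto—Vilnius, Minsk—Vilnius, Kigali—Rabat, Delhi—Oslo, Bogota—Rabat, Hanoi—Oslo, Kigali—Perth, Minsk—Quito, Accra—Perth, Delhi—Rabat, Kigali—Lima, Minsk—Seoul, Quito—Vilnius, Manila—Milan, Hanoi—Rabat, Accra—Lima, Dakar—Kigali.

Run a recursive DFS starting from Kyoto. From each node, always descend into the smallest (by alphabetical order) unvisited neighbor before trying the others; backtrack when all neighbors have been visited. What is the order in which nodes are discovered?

Kyoto -> Lima -> Accra -> Perth -> Delhi -> Kigali -> Dakar -> Rabat -> Bogota -> Vilnius -> Milan -> Manila -> Minsk -> Oslo -> Hanoi -> Quito -> Seoul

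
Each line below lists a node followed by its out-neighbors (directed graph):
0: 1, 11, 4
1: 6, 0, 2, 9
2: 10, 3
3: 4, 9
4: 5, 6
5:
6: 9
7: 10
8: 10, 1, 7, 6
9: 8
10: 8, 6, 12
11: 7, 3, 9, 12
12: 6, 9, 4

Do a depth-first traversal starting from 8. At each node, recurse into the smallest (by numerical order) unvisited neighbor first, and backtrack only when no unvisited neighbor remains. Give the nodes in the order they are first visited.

8, 1, 0, 4, 5, 6, 9, 11, 3, 7, 10, 12, 2

Visit 8
8 → 1
1 → 0
0 → 4
4 → 5
4 → 6
6 → 9
0 → 11
11 → 3
11 → 7
7 → 10
10 → 12
1 → 2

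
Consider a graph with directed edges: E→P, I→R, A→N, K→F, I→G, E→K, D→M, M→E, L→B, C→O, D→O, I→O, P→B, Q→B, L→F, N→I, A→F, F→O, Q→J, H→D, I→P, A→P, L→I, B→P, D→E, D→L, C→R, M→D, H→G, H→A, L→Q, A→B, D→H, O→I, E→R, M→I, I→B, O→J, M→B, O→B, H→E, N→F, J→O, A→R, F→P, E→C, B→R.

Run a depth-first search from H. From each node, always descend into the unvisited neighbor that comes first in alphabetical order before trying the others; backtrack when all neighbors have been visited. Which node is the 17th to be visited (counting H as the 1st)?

Q

Visit H
H → A
A → B
B → P
B → R
A → F
F → O
O → I
I → G
O → J
A → N
H → D
D → E
E → C
E → K
D → L
L → Q
D → M

Visit order: H, A, B, P, R, F, O, I, G, J, N, D, E, C, K, L, Q, M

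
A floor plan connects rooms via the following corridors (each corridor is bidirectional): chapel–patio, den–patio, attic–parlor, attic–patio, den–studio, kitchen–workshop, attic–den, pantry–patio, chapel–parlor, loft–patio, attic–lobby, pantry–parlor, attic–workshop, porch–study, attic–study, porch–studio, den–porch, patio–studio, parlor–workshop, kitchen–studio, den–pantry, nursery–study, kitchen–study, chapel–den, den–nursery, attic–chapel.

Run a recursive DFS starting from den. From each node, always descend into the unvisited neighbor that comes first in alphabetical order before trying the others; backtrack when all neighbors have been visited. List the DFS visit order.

den, attic, chapel, parlor, pantry, patio, loft, studio, kitchen, study, nursery, porch, workshop, lobby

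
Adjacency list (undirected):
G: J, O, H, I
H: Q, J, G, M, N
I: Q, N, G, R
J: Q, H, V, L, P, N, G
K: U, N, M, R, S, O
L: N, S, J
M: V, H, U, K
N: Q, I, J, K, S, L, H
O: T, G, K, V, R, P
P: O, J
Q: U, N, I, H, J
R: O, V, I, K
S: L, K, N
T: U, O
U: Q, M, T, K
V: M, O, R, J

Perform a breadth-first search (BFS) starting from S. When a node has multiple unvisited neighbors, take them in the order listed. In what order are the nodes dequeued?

Visit S; enqueue L, K, N → queue [L, K, N]
Visit L; enqueue J → queue [K, N, J]
Visit K; enqueue U, M, R, O → queue [N, J, U, M, R, O]
Visit N; enqueue Q, I, H → queue [J, U, M, R, O, Q, I, H]
Visit J; enqueue V, P, G → queue [U, M, R, O, Q, I, H, V, P, G]
Visit U; enqueue T → queue [M, R, O, Q, I, H, V, P, G, T]
Visit M → queue [R, O, Q, I, H, V, P, G, T]
Visit R → queue [O, Q, I, H, V, P, G, T]
Visit O → queue [Q, I, H, V, P, G, T]
Visit Q → queue [I, H, V, P, G, T]
Visit I → queue [H, V, P, G, T]
Visit H → queue [V, P, G, T]
Visit V → queue [P, G, T]
Visit P → queue [G, T]
Visit G → queue [T]
Visit T → queue []

S, L, K, N, J, U, M, R, O, Q, I, H, V, P, G, T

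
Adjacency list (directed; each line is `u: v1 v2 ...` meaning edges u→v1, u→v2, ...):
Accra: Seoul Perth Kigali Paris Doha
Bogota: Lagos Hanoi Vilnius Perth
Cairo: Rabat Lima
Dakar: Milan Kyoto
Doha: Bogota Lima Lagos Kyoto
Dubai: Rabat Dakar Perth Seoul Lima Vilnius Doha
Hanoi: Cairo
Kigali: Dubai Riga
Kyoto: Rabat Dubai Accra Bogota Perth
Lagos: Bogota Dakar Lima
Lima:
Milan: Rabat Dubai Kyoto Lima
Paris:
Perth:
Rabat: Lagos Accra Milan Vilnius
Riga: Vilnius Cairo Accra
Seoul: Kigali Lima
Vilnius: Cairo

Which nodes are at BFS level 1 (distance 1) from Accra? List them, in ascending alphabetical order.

Level 0: Accra
Level 1: Doha, Kigali, Paris, Perth, Seoul
Level 2: Bogota, Dubai, Kyoto, Lagos, Lima, Riga
Level 3: Cairo, Dakar, Hanoi, Rabat, Vilnius
Level 4: Milan

Doha, Kigali, Paris, Perth, Seoul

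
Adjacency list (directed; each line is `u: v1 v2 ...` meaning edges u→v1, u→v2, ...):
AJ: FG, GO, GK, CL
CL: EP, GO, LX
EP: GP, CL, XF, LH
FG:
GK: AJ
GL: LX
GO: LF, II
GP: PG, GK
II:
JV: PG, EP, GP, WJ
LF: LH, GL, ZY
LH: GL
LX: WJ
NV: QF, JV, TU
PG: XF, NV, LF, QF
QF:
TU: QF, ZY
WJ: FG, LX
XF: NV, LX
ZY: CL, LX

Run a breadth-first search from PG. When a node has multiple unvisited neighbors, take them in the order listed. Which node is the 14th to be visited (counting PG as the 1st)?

Visit PG; enqueue XF, NV, LF, QF → queue [XF, NV, LF, QF]
Visit XF; enqueue LX → queue [NV, LF, QF, LX]
Visit NV; enqueue JV, TU → queue [LF, QF, LX, JV, TU]
Visit LF; enqueue LH, GL, ZY → queue [QF, LX, JV, TU, LH, GL, ZY]
Visit QF → queue [LX, JV, TU, LH, GL, ZY]
Visit LX; enqueue WJ → queue [JV, TU, LH, GL, ZY, WJ]
Visit JV; enqueue EP, GP → queue [TU, LH, GL, ZY, WJ, EP, GP]
Visit TU → queue [LH, GL, ZY, WJ, EP, GP]
Visit LH → queue [GL, ZY, WJ, EP, GP]
Visit GL → queue [ZY, WJ, EP, GP]
Visit ZY; enqueue CL → queue [WJ, EP, GP, CL]
Visit WJ; enqueue FG → queue [EP, GP, CL, FG]
Visit EP → queue [GP, CL, FG]
Visit GP; enqueue GK → queue [CL, FG, GK]
Visit CL; enqueue GO → queue [FG, GK, GO]
Visit FG → queue [GK, GO]
Visit GK; enqueue AJ → queue [GO, AJ]
Visit GO; enqueue II → queue [AJ, II]
Visit AJ → queue [II]
Visit II → queue []

Visit order: PG, XF, NV, LF, QF, LX, JV, TU, LH, GL, ZY, WJ, EP, GP, CL, FG, GK, GO, AJ, II

GP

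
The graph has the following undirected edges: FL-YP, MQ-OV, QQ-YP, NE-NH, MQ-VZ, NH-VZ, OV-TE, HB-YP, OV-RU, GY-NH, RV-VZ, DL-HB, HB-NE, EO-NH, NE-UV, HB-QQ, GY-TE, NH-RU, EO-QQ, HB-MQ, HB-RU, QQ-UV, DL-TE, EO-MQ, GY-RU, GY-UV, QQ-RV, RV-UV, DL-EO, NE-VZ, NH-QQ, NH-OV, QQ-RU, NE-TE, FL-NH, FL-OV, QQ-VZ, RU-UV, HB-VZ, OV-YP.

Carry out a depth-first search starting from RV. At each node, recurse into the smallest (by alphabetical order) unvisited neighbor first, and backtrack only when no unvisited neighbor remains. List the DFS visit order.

RV, QQ, EO, DL, HB, MQ, OV, FL, NH, GY, RU, UV, NE, TE, VZ, YP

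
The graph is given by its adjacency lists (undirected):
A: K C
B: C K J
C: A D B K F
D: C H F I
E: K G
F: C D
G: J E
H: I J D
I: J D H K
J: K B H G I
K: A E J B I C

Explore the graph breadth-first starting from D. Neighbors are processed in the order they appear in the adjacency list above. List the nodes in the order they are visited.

Visit D; enqueue C, H, F, I → queue [C, H, F, I]
Visit C; enqueue A, B, K → queue [H, F, I, A, B, K]
Visit H; enqueue J → queue [F, I, A, B, K, J]
Visit F → queue [I, A, B, K, J]
Visit I → queue [A, B, K, J]
Visit A → queue [B, K, J]
Visit B → queue [K, J]
Visit K; enqueue E → queue [J, E]
Visit J; enqueue G → queue [E, G]
Visit E → queue [G]
Visit G → queue []

D C H F I A B K J E G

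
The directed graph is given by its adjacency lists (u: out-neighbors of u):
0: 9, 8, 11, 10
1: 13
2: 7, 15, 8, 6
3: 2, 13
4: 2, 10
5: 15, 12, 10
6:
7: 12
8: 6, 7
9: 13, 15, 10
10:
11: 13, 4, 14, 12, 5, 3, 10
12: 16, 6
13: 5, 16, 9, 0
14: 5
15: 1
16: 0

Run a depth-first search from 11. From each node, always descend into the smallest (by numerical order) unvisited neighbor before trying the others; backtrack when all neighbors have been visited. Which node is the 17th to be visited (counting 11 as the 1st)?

14

Visit 11
11 → 3
3 → 2
2 → 6
2 → 7
7 → 12
12 → 16
16 → 0
0 → 8
0 → 9
9 → 10
9 → 13
13 → 5
5 → 15
15 → 1
11 → 4
11 → 14

Visit order: 11, 3, 2, 6, 7, 12, 16, 0, 8, 9, 10, 13, 5, 15, 1, 4, 14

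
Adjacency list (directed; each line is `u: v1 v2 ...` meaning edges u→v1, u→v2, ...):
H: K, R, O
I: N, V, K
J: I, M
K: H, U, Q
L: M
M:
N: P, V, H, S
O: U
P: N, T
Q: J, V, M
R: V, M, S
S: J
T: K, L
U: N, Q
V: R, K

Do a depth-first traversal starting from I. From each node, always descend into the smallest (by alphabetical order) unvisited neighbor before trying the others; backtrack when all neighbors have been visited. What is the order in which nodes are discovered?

I K H O U N P T L M S J V R Q

Visit I
I → K
K → H
H → O
O → U
U → N
N → P
P → T
T → L
L → M
N → S
S → J
N → V
V → R
U → Q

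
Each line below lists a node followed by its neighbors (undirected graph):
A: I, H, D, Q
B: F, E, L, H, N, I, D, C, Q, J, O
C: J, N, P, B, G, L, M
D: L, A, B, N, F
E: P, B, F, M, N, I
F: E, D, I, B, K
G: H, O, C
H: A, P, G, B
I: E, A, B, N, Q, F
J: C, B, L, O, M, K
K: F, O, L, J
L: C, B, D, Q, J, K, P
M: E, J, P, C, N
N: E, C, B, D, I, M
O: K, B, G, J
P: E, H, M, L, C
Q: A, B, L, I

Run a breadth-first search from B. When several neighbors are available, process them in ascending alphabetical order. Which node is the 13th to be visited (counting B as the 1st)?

G

Visit B; enqueue C, D, E, F, H, I, J, L, N, O, Q → queue [C, D, E, F, H, I, J, L, N, O, Q]
Visit C; enqueue G, M, P → queue [D, E, F, H, I, J, L, N, O, Q, G, M, P]
Visit D; enqueue A → queue [E, F, H, I, J, L, N, O, Q, G, M, P, A]
Visit E → queue [F, H, I, J, L, N, O, Q, G, M, P, A]
Visit F; enqueue K → queue [H, I, J, L, N, O, Q, G, M, P, A, K]
Visit H → queue [I, J, L, N, O, Q, G, M, P, A, K]
Visit I → queue [J, L, N, O, Q, G, M, P, A, K]
Visit J → queue [L, N, O, Q, G, M, P, A, K]
Visit L → queue [N, O, Q, G, M, P, A, K]
Visit N → queue [O, Q, G, M, P, A, K]
Visit O → queue [Q, G, M, P, A, K]
Visit Q → queue [G, M, P, A, K]
Visit G → queue [M, P, A, K]
Visit M → queue [P, A, K]
Visit P → queue [A, K]
Visit A → queue [K]
Visit K → queue []

Visit order: B, C, D, E, F, H, I, J, L, N, O, Q, G, M, P, A, K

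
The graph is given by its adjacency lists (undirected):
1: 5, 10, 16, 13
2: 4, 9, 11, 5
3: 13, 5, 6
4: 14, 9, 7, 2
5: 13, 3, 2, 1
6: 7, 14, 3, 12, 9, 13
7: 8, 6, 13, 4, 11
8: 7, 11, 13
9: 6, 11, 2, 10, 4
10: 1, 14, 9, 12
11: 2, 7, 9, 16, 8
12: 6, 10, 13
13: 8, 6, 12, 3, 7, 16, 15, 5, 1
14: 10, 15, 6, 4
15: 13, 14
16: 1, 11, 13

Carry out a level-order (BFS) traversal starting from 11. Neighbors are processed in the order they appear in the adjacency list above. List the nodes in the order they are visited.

11, 2, 7, 9, 16, 8, 4, 5, 6, 13, 10, 1, 14, 3, 12, 15

Visit 11; enqueue 2, 7, 9, 16, 8 → queue [2, 7, 9, 16, 8]
Visit 2; enqueue 4, 5 → queue [7, 9, 16, 8, 4, 5]
Visit 7; enqueue 6, 13 → queue [9, 16, 8, 4, 5, 6, 13]
Visit 9; enqueue 10 → queue [16, 8, 4, 5, 6, 13, 10]
Visit 16; enqueue 1 → queue [8, 4, 5, 6, 13, 10, 1]
Visit 8 → queue [4, 5, 6, 13, 10, 1]
Visit 4; enqueue 14 → queue [5, 6, 13, 10, 1, 14]
Visit 5; enqueue 3 → queue [6, 13, 10, 1, 14, 3]
Visit 6; enqueue 12 → queue [13, 10, 1, 14, 3, 12]
Visit 13; enqueue 15 → queue [10, 1, 14, 3, 12, 15]
Visit 10 → queue [1, 14, 3, 12, 15]
Visit 1 → queue [14, 3, 12, 15]
Visit 14 → queue [3, 12, 15]
Visit 3 → queue [12, 15]
Visit 12 → queue [15]
Visit 15 → queue []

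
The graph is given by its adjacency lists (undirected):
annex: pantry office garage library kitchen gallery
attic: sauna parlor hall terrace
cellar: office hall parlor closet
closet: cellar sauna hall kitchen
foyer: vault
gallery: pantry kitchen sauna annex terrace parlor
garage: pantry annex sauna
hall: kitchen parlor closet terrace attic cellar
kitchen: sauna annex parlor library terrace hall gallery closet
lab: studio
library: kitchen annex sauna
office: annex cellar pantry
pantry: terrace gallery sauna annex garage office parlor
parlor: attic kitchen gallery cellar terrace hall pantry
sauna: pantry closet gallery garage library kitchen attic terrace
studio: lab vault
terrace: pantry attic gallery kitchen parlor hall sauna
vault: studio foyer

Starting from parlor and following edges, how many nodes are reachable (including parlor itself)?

14

BFS from parlor visits: parlor, attic, kitchen, gallery, cellar, terrace, hall, pantry, sauna, annex, library, closet, office, garage
Reachable nodes: 14 of 18 total.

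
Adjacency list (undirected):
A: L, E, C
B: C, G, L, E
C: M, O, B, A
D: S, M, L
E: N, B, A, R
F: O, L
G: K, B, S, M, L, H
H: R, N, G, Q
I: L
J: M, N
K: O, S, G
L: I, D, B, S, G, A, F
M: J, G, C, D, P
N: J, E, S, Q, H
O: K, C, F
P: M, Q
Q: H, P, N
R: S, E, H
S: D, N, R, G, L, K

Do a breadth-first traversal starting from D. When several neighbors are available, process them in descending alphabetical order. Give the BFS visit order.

D, S, M, L, R, N, K, G, P, J, C, I, F, B, A, H, E, Q, O

Visit D; enqueue S, M, L → queue [S, M, L]
Visit S; enqueue R, N, K, G → queue [M, L, R, N, K, G]
Visit M; enqueue P, J, C → queue [L, R, N, K, G, P, J, C]
Visit L; enqueue I, F, B, A → queue [R, N, K, G, P, J, C, I, F, B, A]
Visit R; enqueue H, E → queue [N, K, G, P, J, C, I, F, B, A, H, E]
Visit N; enqueue Q → queue [K, G, P, J, C, I, F, B, A, H, E, Q]
Visit K; enqueue O → queue [G, P, J, C, I, F, B, A, H, E, Q, O]
Visit G → queue [P, J, C, I, F, B, A, H, E, Q, O]
Visit P → queue [J, C, I, F, B, A, H, E, Q, O]
Visit J → queue [C, I, F, B, A, H, E, Q, O]
Visit C → queue [I, F, B, A, H, E, Q, O]
Visit I → queue [F, B, A, H, E, Q, O]
Visit F → queue [B, A, H, E, Q, O]
Visit B → queue [A, H, E, Q, O]
Visit A → queue [H, E, Q, O]
Visit H → queue [E, Q, O]
Visit E → queue [Q, O]
Visit Q → queue [O]
Visit O → queue []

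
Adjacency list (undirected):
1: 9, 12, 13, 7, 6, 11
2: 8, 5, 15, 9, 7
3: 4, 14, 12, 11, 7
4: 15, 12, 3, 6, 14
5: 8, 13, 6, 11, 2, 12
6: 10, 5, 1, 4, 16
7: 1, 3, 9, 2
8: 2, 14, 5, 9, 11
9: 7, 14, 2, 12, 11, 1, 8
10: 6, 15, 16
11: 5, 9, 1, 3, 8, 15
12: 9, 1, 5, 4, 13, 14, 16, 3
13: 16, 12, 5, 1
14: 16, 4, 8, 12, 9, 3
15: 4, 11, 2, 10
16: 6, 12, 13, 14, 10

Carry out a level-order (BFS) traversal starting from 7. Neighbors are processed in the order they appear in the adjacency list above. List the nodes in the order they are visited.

Visit 7; enqueue 1, 3, 9, 2 → queue [1, 3, 9, 2]
Visit 1; enqueue 12, 13, 6, 11 → queue [3, 9, 2, 12, 13, 6, 11]
Visit 3; enqueue 4, 14 → queue [9, 2, 12, 13, 6, 11, 4, 14]
Visit 9; enqueue 8 → queue [2, 12, 13, 6, 11, 4, 14, 8]
Visit 2; enqueue 5, 15 → queue [12, 13, 6, 11, 4, 14, 8, 5, 15]
Visit 12; enqueue 16 → queue [13, 6, 11, 4, 14, 8, 5, 15, 16]
Visit 13 → queue [6, 11, 4, 14, 8, 5, 15, 16]
Visit 6; enqueue 10 → queue [11, 4, 14, 8, 5, 15, 16, 10]
Visit 11 → queue [4, 14, 8, 5, 15, 16, 10]
Visit 4 → queue [14, 8, 5, 15, 16, 10]
Visit 14 → queue [8, 5, 15, 16, 10]
Visit 8 → queue [5, 15, 16, 10]
Visit 5 → queue [15, 16, 10]
Visit 15 → queue [16, 10]
Visit 16 → queue [10]
Visit 10 → queue []

7, 1, 3, 9, 2, 12, 13, 6, 11, 4, 14, 8, 5, 15, 16, 10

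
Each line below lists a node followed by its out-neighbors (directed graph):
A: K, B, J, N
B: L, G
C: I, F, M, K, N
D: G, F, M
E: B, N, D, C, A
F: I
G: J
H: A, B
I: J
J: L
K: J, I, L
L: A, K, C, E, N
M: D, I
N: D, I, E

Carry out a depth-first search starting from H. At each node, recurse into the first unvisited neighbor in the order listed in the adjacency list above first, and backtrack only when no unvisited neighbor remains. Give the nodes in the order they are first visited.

Visit H
H → A
A → K
K → J
J → L
L → C
C → I
C → F
C → M
M → D
D → G
C → N
N → E
E → B

H, A, K, J, L, C, I, F, M, D, G, N, E, B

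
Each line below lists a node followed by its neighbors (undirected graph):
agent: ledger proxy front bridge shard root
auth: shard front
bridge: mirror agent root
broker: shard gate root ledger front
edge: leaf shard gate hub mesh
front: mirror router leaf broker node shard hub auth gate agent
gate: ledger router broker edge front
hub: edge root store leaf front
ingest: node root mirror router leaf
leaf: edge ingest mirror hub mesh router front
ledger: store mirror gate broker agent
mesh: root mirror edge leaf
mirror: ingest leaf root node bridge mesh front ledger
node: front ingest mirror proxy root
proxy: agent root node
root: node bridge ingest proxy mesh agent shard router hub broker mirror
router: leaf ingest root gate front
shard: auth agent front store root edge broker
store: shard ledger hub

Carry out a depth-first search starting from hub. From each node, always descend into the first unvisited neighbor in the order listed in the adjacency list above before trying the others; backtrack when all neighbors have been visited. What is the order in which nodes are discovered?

Visit hub
hub → edge
edge → leaf
leaf → ingest
ingest → node
node → front
front → mirror
mirror → root
root → bridge
bridge → agent
agent → ledger
ledger → store
store → shard
shard → auth
shard → broker
broker → gate
gate → router
agent → proxy
root → mesh

hub -> edge -> leaf -> ingest -> node -> front -> mirror -> root -> bridge -> agent -> ledger -> store -> shard -> auth -> broker -> gate -> router -> proxy -> mesh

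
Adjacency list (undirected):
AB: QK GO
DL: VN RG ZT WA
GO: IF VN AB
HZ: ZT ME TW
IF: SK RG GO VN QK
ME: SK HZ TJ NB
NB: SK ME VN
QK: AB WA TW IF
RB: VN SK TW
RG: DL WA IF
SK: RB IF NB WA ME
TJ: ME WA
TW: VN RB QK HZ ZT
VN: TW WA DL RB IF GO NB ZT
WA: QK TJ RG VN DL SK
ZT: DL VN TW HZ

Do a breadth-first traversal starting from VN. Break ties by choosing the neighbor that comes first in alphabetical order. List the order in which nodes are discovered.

VN, DL, GO, IF, NB, RB, TW, WA, ZT, RG, AB, QK, SK, ME, HZ, TJ

Visit VN; enqueue DL, GO, IF, NB, RB, TW, WA, ZT → queue [DL, GO, IF, NB, RB, TW, WA, ZT]
Visit DL; enqueue RG → queue [GO, IF, NB, RB, TW, WA, ZT, RG]
Visit GO; enqueue AB → queue [IF, NB, RB, TW, WA, ZT, RG, AB]
Visit IF; enqueue QK, SK → queue [NB, RB, TW, WA, ZT, RG, AB, QK, SK]
Visit NB; enqueue ME → queue [RB, TW, WA, ZT, RG, AB, QK, SK, ME]
Visit RB → queue [TW, WA, ZT, RG, AB, QK, SK, ME]
Visit TW; enqueue HZ → queue [WA, ZT, RG, AB, QK, SK, ME, HZ]
Visit WA; enqueue TJ → queue [ZT, RG, AB, QK, SK, ME, HZ, TJ]
Visit ZT → queue [RG, AB, QK, SK, ME, HZ, TJ]
Visit RG → queue [AB, QK, SK, ME, HZ, TJ]
Visit AB → queue [QK, SK, ME, HZ, TJ]
Visit QK → queue [SK, ME, HZ, TJ]
Visit SK → queue [ME, HZ, TJ]
Visit ME → queue [HZ, TJ]
Visit HZ → queue [TJ]
Visit TJ → queue []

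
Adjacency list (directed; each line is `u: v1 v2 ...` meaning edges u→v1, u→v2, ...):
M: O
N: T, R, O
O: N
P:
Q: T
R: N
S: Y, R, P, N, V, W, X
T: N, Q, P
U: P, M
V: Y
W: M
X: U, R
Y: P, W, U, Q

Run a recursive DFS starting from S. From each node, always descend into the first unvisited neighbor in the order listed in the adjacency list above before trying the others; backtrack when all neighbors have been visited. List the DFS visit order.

Visit S
S → Y
Y → P
Y → W
W → M
M → O
O → N
N → T
T → Q
N → R
Y → U
S → V
S → X

S → Y → P → W → M → O → N → T → Q → R → U → V → X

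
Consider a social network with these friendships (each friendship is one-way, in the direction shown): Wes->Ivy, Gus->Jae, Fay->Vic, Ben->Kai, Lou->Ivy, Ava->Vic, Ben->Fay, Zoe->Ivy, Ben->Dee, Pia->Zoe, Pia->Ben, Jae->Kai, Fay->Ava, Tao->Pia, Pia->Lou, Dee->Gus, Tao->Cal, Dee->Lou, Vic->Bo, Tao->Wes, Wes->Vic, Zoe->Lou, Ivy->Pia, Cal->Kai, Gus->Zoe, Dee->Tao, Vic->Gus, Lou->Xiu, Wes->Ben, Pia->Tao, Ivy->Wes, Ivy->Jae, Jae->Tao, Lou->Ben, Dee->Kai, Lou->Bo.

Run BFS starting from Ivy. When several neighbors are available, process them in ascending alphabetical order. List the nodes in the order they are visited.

Ivy, Jae, Pia, Wes, Kai, Tao, Ben, Lou, Zoe, Vic, Cal, Dee, Fay, Bo, Xiu, Gus, Ava

Visit Ivy; enqueue Jae, Pia, Wes → queue [Jae, Pia, Wes]
Visit Jae; enqueue Kai, Tao → queue [Pia, Wes, Kai, Tao]
Visit Pia; enqueue Ben, Lou, Zoe → queue [Wes, Kai, Tao, Ben, Lou, Zoe]
Visit Wes; enqueue Vic → queue [Kai, Tao, Ben, Lou, Zoe, Vic]
Visit Kai → queue [Tao, Ben, Lou, Zoe, Vic]
Visit Tao; enqueue Cal → queue [Ben, Lou, Zoe, Vic, Cal]
Visit Ben; enqueue Dee, Fay → queue [Lou, Zoe, Vic, Cal, Dee, Fay]
Visit Lou; enqueue Bo, Xiu → queue [Zoe, Vic, Cal, Dee, Fay, Bo, Xiu]
Visit Zoe → queue [Vic, Cal, Dee, Fay, Bo, Xiu]
Visit Vic; enqueue Gus → queue [Cal, Dee, Fay, Bo, Xiu, Gus]
Visit Cal → queue [Dee, Fay, Bo, Xiu, Gus]
Visit Dee → queue [Fay, Bo, Xiu, Gus]
Visit Fay; enqueue Ava → queue [Bo, Xiu, Gus, Ava]
Visit Bo → queue [Xiu, Gus, Ava]
Visit Xiu → queue [Gus, Ava]
Visit Gus → queue [Ava]
Visit Ava → queue []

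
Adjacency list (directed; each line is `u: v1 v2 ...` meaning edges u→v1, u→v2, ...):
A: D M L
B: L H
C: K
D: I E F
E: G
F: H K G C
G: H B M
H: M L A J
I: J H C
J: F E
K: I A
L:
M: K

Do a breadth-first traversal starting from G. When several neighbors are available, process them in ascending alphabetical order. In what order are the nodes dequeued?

Visit G; enqueue B, H, M → queue [B, H, M]
Visit B; enqueue L → queue [H, M, L]
Visit H; enqueue A, J → queue [M, L, A, J]
Visit M; enqueue K → queue [L, A, J, K]
Visit L → queue [A, J, K]
Visit A; enqueue D → queue [J, K, D]
Visit J; enqueue E, F → queue [K, D, E, F]
Visit K; enqueue I → queue [D, E, F, I]
Visit D → queue [E, F, I]
Visit E → queue [F, I]
Visit F; enqueue C → queue [I, C]
Visit I → queue [C]
Visit C → queue []

G -> B -> H -> M -> L -> A -> J -> K -> D -> E -> F -> I -> C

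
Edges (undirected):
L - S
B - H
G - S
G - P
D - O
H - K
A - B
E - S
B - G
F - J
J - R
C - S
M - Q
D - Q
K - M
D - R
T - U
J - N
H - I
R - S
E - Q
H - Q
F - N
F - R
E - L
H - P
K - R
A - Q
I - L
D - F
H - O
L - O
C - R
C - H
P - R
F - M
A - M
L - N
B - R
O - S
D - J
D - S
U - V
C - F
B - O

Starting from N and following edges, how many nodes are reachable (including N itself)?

BFS from N visits: N, F, J, L, C, D, M, R, E, I, O, S, H, Q, A, K, B, P, G
Reachable nodes: 19 of 22 total.

19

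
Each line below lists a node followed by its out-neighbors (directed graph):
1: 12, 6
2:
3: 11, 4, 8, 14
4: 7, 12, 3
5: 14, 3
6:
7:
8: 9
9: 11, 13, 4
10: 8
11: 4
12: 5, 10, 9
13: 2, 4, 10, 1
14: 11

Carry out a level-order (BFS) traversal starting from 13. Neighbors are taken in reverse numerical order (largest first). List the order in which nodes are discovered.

Visit 13; enqueue 10, 4, 2, 1 → queue [10, 4, 2, 1]
Visit 10; enqueue 8 → queue [4, 2, 1, 8]
Visit 4; enqueue 12, 7, 3 → queue [2, 1, 8, 12, 7, 3]
Visit 2 → queue [1, 8, 12, 7, 3]
Visit 1; enqueue 6 → queue [8, 12, 7, 3, 6]
Visit 8; enqueue 9 → queue [12, 7, 3, 6, 9]
Visit 12; enqueue 5 → queue [7, 3, 6, 9, 5]
Visit 7 → queue [3, 6, 9, 5]
Visit 3; enqueue 14, 11 → queue [6, 9, 5, 14, 11]
Visit 6 → queue [9, 5, 14, 11]
Visit 9 → queue [5, 14, 11]
Visit 5 → queue [14, 11]
Visit 14 → queue [11]
Visit 11 → queue []

13 10 4 2 1 8 12 7 3 6 9 5 14 11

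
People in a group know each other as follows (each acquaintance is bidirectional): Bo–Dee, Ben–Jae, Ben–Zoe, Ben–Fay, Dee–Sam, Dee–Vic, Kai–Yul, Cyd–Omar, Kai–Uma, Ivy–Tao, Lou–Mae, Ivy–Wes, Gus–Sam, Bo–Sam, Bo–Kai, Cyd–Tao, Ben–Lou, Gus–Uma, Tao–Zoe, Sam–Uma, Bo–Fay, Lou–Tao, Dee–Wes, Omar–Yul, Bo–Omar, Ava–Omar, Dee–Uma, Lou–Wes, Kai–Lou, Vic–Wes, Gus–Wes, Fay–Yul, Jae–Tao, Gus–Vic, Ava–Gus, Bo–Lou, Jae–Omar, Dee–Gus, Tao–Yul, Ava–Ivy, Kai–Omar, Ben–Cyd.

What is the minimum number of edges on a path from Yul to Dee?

Level 0: Yul
Level 1: Fay, Kai, Omar, Tao
Level 2: Ava, Ben, Bo, Cyd, Ivy, Jae, Lou, Uma, Zoe
Level 3: Dee, Gus, Mae, Sam, Wes
Level 4: Vic
Dee first appears at level 3.

3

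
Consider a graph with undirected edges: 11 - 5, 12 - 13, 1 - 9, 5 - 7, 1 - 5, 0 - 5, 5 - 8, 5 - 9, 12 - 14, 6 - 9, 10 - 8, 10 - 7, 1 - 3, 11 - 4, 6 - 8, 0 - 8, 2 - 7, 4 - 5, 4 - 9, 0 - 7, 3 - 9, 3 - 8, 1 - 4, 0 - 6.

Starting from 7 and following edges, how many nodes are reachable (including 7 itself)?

12

BFS from 7 visits: 7, 0, 2, 5, 10, 6, 8, 1, 4, 9, 11, 3
Reachable nodes: 12 of 15 total.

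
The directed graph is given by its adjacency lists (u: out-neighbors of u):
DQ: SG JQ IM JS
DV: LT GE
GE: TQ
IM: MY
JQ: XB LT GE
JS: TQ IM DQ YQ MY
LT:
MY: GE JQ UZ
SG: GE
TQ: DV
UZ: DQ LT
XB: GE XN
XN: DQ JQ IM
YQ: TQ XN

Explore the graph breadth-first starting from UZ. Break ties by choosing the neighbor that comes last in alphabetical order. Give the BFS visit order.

UZ → LT → DQ → SG → JS → JQ → IM → GE → YQ → TQ → MY → XB → XN → DV

Visit UZ; enqueue LT, DQ → queue [LT, DQ]
Visit LT → queue [DQ]
Visit DQ; enqueue SG, JS, JQ, IM → queue [SG, JS, JQ, IM]
Visit SG; enqueue GE → queue [JS, JQ, IM, GE]
Visit JS; enqueue YQ, TQ, MY → queue [JQ, IM, GE, YQ, TQ, MY]
Visit JQ; enqueue XB → queue [IM, GE, YQ, TQ, MY, XB]
Visit IM → queue [GE, YQ, TQ, MY, XB]
Visit GE → queue [YQ, TQ, MY, XB]
Visit YQ; enqueue XN → queue [TQ, MY, XB, XN]
Visit TQ; enqueue DV → queue [MY, XB, XN, DV]
Visit MY → queue [XB, XN, DV]
Visit XB → queue [XN, DV]
Visit XN → queue [DV]
Visit DV → queue []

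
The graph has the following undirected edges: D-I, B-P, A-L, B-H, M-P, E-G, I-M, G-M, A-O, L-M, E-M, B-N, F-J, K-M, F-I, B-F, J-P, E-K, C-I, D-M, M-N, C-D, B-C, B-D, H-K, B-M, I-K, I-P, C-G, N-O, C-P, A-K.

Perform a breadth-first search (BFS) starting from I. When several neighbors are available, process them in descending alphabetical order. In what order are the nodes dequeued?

Visit I; enqueue P, M, K, F, D, C → queue [P, M, K, F, D, C]
Visit P; enqueue J, B → queue [M, K, F, D, C, J, B]
Visit M; enqueue N, L, G, E → queue [K, F, D, C, J, B, N, L, G, E]
Visit K; enqueue H, A → queue [F, D, C, J, B, N, L, G, E, H, A]
Visit F → queue [D, C, J, B, N, L, G, E, H, A]
Visit D → queue [C, J, B, N, L, G, E, H, A]
Visit C → queue [J, B, N, L, G, E, H, A]
Visit J → queue [B, N, L, G, E, H, A]
Visit B → queue [N, L, G, E, H, A]
Visit N; enqueue O → queue [L, G, E, H, A, O]
Visit L → queue [G, E, H, A, O]
Visit G → queue [E, H, A, O]
Visit E → queue [H, A, O]
Visit H → queue [A, O]
Visit A → queue [O]
Visit O → queue []

I, P, M, K, F, D, C, J, B, N, L, G, E, H, A, O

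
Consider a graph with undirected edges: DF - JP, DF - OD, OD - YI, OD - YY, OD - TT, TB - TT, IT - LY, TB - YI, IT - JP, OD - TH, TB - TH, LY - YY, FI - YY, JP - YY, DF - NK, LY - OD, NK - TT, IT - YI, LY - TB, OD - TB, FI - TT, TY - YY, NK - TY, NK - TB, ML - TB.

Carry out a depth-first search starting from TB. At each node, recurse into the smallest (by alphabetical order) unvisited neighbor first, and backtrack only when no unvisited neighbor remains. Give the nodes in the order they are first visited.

Visit TB
TB → LY
LY → IT
IT → JP
JP → DF
DF → NK
NK → TT
TT → FI
FI → YY
YY → OD
OD → TH
OD → YI
YY → TY
TB → ML

TB, LY, IT, JP, DF, NK, TT, FI, YY, OD, TH, YI, TY, ML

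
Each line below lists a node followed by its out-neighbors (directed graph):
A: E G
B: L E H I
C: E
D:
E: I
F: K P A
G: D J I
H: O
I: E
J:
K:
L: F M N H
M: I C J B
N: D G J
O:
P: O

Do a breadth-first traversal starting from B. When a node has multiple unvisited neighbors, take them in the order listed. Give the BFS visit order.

B → L → E → H → I → F → M → N → O → K → P → A → C → J → D → G

Visit B; enqueue L, E, H, I → queue [L, E, H, I]
Visit L; enqueue F, M, N → queue [E, H, I, F, M, N]
Visit E → queue [H, I, F, M, N]
Visit H; enqueue O → queue [I, F, M, N, O]
Visit I → queue [F, M, N, O]
Visit F; enqueue K, P, A → queue [M, N, O, K, P, A]
Visit M; enqueue C, J → queue [N, O, K, P, A, C, J]
Visit N; enqueue D, G → queue [O, K, P, A, C, J, D, G]
Visit O → queue [K, P, A, C, J, D, G]
Visit K → queue [P, A, C, J, D, G]
Visit P → queue [A, C, J, D, G]
Visit A → queue [C, J, D, G]
Visit C → queue [J, D, G]
Visit J → queue [D, G]
Visit D → queue [G]
Visit G → queue []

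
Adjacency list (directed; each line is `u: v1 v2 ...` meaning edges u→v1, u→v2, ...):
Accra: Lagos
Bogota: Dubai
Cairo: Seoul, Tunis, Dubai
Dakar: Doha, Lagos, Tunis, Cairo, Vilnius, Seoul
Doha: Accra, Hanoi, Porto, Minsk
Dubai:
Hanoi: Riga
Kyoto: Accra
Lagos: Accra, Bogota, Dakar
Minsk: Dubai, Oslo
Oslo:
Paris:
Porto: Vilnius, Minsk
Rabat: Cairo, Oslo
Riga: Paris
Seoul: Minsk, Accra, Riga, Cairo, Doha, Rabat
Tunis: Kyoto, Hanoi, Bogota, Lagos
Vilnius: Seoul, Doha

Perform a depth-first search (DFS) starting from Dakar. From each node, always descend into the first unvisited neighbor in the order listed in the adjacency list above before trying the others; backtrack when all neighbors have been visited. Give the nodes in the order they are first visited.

Visit Dakar
Dakar → Doha
Doha → Accra
Accra → Lagos
Lagos → Bogota
Bogota → Dubai
Doha → Hanoi
Hanoi → Riga
Riga → Paris
Doha → Porto
Porto → Vilnius
Vilnius → Seoul
Seoul → Minsk
Minsk → Oslo
Seoul → Cairo
Cairo → Tunis
Tunis → Kyoto
Seoul → Rabat

Dakar → Doha → Accra → Lagos → Bogota → Dubai → Hanoi → Riga → Paris → Porto → Vilnius → Seoul → Minsk → Oslo → Cairo → Tunis → Kyoto → Rabat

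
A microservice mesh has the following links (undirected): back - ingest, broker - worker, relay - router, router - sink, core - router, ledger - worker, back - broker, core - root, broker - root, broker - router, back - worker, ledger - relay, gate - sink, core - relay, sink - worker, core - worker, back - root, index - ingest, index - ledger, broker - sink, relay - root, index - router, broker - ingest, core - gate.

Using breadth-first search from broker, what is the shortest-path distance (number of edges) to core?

Level 0: broker
Level 1: back, ingest, root, router, sink, worker
Level 2: core, gate, index, ledger, relay
core first appears at level 2.

2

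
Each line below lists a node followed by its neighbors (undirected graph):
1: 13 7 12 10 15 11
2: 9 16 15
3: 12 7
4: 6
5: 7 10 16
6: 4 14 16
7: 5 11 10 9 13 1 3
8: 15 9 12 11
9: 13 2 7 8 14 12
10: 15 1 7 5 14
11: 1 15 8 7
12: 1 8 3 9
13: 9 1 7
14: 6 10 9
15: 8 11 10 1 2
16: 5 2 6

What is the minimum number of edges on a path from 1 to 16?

Level 0: 1
Level 1: 7, 10, 11, 12, 13, 15
Level 2: 2, 3, 5, 8, 9, 14
Level 3: 6, 16
Level 4: 4
16 first appears at level 3.

3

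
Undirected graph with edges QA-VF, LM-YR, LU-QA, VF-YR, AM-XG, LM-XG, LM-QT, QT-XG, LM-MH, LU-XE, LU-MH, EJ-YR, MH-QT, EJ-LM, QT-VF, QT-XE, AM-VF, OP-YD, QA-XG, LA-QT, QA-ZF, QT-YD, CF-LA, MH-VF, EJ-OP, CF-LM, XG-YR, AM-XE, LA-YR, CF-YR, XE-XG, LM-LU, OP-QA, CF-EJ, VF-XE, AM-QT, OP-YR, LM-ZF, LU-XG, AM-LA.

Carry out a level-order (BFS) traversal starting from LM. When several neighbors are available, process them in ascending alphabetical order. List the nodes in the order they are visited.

LM -> CF -> EJ -> LU -> MH -> QT -> XG -> YR -> ZF -> LA -> OP -> QA -> XE -> VF -> AM -> YD

Visit LM; enqueue CF, EJ, LU, MH, QT, XG, YR, ZF → queue [CF, EJ, LU, MH, QT, XG, YR, ZF]
Visit CF; enqueue LA → queue [EJ, LU, MH, QT, XG, YR, ZF, LA]
Visit EJ; enqueue OP → queue [LU, MH, QT, XG, YR, ZF, LA, OP]
Visit LU; enqueue QA, XE → queue [MH, QT, XG, YR, ZF, LA, OP, QA, XE]
Visit MH; enqueue VF → queue [QT, XG, YR, ZF, LA, OP, QA, XE, VF]
Visit QT; enqueue AM, YD → queue [XG, YR, ZF, LA, OP, QA, XE, VF, AM, YD]
Visit XG → queue [YR, ZF, LA, OP, QA, XE, VF, AM, YD]
Visit YR → queue [ZF, LA, OP, QA, XE, VF, AM, YD]
Visit ZF → queue [LA, OP, QA, XE, VF, AM, YD]
Visit LA → queue [OP, QA, XE, VF, AM, YD]
Visit OP → queue [QA, XE, VF, AM, YD]
Visit QA → queue [XE, VF, AM, YD]
Visit XE → queue [VF, AM, YD]
Visit VF → queue [AM, YD]
Visit AM → queue [YD]
Visit YD → queue []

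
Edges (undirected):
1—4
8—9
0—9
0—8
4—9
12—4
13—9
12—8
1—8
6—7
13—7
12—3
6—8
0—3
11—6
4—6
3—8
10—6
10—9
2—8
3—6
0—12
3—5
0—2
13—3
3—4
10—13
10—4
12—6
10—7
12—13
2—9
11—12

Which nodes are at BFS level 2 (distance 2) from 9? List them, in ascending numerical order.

Level 0: 9
Level 1: 0, 2, 4, 8, 10, 13
Level 2: 1, 3, 6, 7, 12
Level 3: 5, 11

1, 3, 6, 7, 12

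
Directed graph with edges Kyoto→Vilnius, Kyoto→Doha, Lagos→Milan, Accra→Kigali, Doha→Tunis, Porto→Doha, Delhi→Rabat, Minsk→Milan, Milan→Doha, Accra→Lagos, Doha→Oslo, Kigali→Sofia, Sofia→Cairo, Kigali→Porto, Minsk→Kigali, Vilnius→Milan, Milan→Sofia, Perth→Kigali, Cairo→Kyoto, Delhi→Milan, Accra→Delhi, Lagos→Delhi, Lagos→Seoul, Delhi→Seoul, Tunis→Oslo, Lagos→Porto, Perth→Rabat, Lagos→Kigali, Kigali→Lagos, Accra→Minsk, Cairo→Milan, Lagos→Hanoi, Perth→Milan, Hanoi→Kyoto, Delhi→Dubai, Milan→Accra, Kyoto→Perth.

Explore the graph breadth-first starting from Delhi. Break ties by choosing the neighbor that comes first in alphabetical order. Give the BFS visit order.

Visit Delhi; enqueue Dubai, Milan, Rabat, Seoul → queue [Dubai, Milan, Rabat, Seoul]
Visit Dubai → queue [Milan, Rabat, Seoul]
Visit Milan; enqueue Accra, Doha, Sofia → queue [Rabat, Seoul, Accra, Doha, Sofia]
Visit Rabat → queue [Seoul, Accra, Doha, Sofia]
Visit Seoul → queue [Accra, Doha, Sofia]
Visit Accra; enqueue Kigali, Lagos, Minsk → queue [Doha, Sofia, Kigali, Lagos, Minsk]
Visit Doha; enqueue Oslo, Tunis → queue [Sofia, Kigali, Lagos, Minsk, Oslo, Tunis]
Visit Sofia; enqueue Cairo → queue [Kigali, Lagos, Minsk, Oslo, Tunis, Cairo]
Visit Kigali; enqueue Porto → queue [Lagos, Minsk, Oslo, Tunis, Cairo, Porto]
Visit Lagos; enqueue Hanoi → queue [Minsk, Oslo, Tunis, Cairo, Porto, Hanoi]
Visit Minsk → queue [Oslo, Tunis, Cairo, Porto, Hanoi]
Visit Oslo → queue [Tunis, Cairo, Porto, Hanoi]
Visit Tunis → queue [Cairo, Porto, Hanoi]
Visit Cairo; enqueue Kyoto → queue [Porto, Hanoi, Kyoto]
Visit Porto → queue [Hanoi, Kyoto]
Visit Hanoi → queue [Kyoto]
Visit Kyoto; enqueue Perth, Vilnius → queue [Perth, Vilnius]
Visit Perth → queue [Vilnius]
Visit Vilnius → queue []

Delhi, Dubai, Milan, Rabat, Seoul, Accra, Doha, Sofia, Kigali, Lagos, Minsk, Oslo, Tunis, Cairo, Porto, Hanoi, Kyoto, Perth, Vilnius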